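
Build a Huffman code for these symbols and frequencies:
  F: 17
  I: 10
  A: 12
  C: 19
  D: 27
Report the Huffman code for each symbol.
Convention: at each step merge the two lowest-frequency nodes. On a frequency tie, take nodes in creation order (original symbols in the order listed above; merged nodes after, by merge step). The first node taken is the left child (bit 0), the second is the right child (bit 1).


Huffman tree construction:
Step 1: Merge I(10) + A(12) = 22
Step 2: Merge F(17) + C(19) = 36
Step 3: Merge (I+A)(22) + D(27) = 49
Step 4: Merge (F+C)(36) + ((I+A)+D)(49) = 85
Read each symbol's code off the tree from the root (left child = 0, right child = 1).

Codes:
  F: 00 (length 2)
  I: 100 (length 3)
  A: 101 (length 3)
  C: 01 (length 2)
  D: 11 (length 2)
Average code length: 192/85 = 2.2588 bits/symbol


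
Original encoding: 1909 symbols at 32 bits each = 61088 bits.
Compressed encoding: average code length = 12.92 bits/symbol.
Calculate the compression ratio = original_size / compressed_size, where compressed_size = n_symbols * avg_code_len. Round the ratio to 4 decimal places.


original_size = n_symbols * orig_bits = 1909 * 32 = 61088 bits
compressed_size = n_symbols * avg_code_len = 1909 * 12.92 = 24664.28 bits
ratio = original_size / compressed_size = 61088 / 24664.28 = 2.4768

Compression ratio = 2.4768


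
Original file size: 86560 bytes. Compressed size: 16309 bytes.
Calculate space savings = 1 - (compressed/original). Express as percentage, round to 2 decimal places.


ratio = compressed/original = 16309/86560 = 0.188413
savings = 1 - ratio = 1 - 0.188413 = 0.811587
as a percentage: 0.811587 * 100 = 81.16%

Space savings = 1 - 16309/86560 = 81.16%


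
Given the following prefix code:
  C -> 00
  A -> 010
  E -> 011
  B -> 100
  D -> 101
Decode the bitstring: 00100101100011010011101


Decoding step by step:
Bits 00 -> C
Bits 100 -> B
Bits 101 -> D
Bits 100 -> B
Bits 011 -> E
Bits 010 -> A
Bits 011 -> E
Bits 101 -> D


Decoded message: CBDBEAED


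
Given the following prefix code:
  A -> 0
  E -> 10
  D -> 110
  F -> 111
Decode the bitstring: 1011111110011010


Decoding step by step:
Bits 10 -> E
Bits 111 -> F
Bits 111 -> F
Bits 10 -> E
Bits 0 -> A
Bits 110 -> D
Bits 10 -> E


Decoded message: EFFEADE


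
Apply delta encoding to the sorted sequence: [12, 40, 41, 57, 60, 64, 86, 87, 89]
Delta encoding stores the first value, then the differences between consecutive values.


First value: 12
Deltas:
  40 - 12 = 28
  41 - 40 = 1
  57 - 41 = 16
  60 - 57 = 3
  64 - 60 = 4
  86 - 64 = 22
  87 - 86 = 1
  89 - 87 = 2


Delta encoded: [12, 28, 1, 16, 3, 4, 22, 1, 2]


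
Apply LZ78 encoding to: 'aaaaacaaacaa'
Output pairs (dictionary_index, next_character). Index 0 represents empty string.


LZ78 encoding steps:
Dictionary: {0: ''}
Step 1: w='' (idx 0), next='a' -> output (0, 'a'), add 'a' as idx 1
Step 2: w='a' (idx 1), next='a' -> output (1, 'a'), add 'aa' as idx 2
Step 3: w='aa' (idx 2), next='c' -> output (2, 'c'), add 'aac' as idx 3
Step 4: w='aa' (idx 2), next='a' -> output (2, 'a'), add 'aaa' as idx 4
Step 5: w='' (idx 0), next='c' -> output (0, 'c'), add 'c' as idx 5
Step 6: w='aa' (idx 2), end of input -> output (2, '')


Encoded: [(0, 'a'), (1, 'a'), (2, 'c'), (2, 'a'), (0, 'c'), (2, '')]


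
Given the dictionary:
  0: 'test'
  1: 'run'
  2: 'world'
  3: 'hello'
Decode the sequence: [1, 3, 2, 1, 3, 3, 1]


Look up each index in the dictionary:
  1 -> 'run'
  3 -> 'hello'
  2 -> 'world'
  1 -> 'run'
  3 -> 'hello'
  3 -> 'hello'
  1 -> 'run'

Decoded: "run hello world run hello hello run"


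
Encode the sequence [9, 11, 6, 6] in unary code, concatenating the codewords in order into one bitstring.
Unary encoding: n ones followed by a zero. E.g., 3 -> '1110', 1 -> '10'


Encode each number as n ones followed by a terminating 0:
  9 -> 1111111110 (10 bits)
  11 -> 111111111110 (12 bits)
  6 -> 1111110 (7 bits)
  6 -> 1111110 (7 bits)
Total length = 10 + 12 + 7 + 7 = 36 bits.

Unary([9, 11, 6, 6]) = 111111111011111111111011111101111110 (36 bits)


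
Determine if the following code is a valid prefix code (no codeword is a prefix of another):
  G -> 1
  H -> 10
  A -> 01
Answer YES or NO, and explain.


Checking each pair (does one codeword prefix another?):
  G='1' vs H='10': prefix -- VIOLATION

NO -- this is NOT a valid prefix code. G (1) is a prefix of H (10).


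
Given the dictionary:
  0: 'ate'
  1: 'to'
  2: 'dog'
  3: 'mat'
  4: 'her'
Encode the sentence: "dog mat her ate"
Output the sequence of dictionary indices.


Look up each word in the dictionary:
  'dog' -> 2
  'mat' -> 3
  'her' -> 4
  'ate' -> 0

Encoded: [2, 3, 4, 0]


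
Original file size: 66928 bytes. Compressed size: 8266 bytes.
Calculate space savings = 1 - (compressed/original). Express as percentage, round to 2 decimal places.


ratio = compressed/original = 8266/66928 = 0.123506
savings = 1 - ratio = 1 - 0.123506 = 0.876494
as a percentage: 0.876494 * 100 = 87.65%

Space savings = 1 - 8266/66928 = 87.65%


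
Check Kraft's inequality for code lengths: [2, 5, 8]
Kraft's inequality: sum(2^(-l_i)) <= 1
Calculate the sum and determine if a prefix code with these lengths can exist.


Sum = 2^(-2) + 2^(-5) + 2^(-8)
    = 0.25 + 0.03125 + 0.00390625
    = 73/256 = 0.28515625
Since 0.28515625 <= 1, Kraft's inequality IS satisfied.
A prefix code with these lengths CAN exist.

Kraft sum = 0.28515625. Satisfied.


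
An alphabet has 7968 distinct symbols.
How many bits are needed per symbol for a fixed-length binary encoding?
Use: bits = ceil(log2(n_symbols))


log2(7968) = 12.96
Bracket: 2^12 = 4096 < 7968 <= 2^13 = 8192
So ceil(log2(7968)) = 13

bits = ceil(log2(7968)) = ceil(12.96) = 13 bits


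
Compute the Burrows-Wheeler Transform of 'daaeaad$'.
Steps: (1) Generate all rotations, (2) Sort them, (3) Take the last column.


Rotations (sorted):
  0: $daaeaad -> last char: d
  1: aad$daae -> last char: e
  2: aaeaad$d -> last char: d
  3: ad$daaea -> last char: a
  4: aeaad$da -> last char: a
  5: d$daaeaa -> last char: a
  6: daaeaad$ -> last char: $
  7: eaad$daa -> last char: a


BWT = dedaaa$a


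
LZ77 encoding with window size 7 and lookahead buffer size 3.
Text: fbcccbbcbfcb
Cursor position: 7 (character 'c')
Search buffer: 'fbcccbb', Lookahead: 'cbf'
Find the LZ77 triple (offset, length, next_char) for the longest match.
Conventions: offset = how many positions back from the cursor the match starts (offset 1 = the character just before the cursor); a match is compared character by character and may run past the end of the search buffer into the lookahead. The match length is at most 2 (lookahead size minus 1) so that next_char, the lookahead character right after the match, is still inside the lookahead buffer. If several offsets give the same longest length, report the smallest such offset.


Try each offset into the search buffer:
  offset=1 (pos 6, char 'b'): match length 0
  offset=2 (pos 5, char 'b'): match length 0
  offset=3 (pos 4, char 'c'): match length 2
  offset=4 (pos 3, char 'c'): match length 1
  offset=5 (pos 2, char 'c'): match length 1
  offset=6 (pos 1, char 'b'): match length 0
  offset=7 (pos 0, char 'f'): match length 0
Longest match has length 2 at offset 3.
next_char = character at position 7 + 2 = 9 -> 'f'

Best match: offset=3, length=2 (matching 'cb' starting at position 4)
LZ77 triple: (3, 2, 'f')


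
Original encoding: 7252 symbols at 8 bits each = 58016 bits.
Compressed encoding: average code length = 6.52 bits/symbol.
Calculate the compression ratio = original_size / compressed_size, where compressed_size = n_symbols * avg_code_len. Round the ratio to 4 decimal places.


original_size = n_symbols * orig_bits = 7252 * 8 = 58016 bits
compressed_size = n_symbols * avg_code_len = 7252 * 6.52 = 47283.04 bits
ratio = original_size / compressed_size = 58016 / 47283.04 = 1.227

Compression ratio = 1.227


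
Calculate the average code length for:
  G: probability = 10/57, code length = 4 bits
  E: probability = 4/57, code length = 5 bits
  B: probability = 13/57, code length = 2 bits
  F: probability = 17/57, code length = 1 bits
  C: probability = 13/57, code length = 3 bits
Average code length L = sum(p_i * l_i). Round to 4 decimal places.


Weighted contributions p_i * l_i:
  G: (10/57) * 4 = 40/57
  E: (4/57) * 5 = 20/57
  B: (13/57) * 2 = 26/57
  F: (17/57) * 1 = 17/57
  C: (13/57) * 3 = 39/57
Sum = (40 + 20 + 26 + 17 + 39)/57 = 142/57

L = 142/57 = 2.4912 bits/symbol


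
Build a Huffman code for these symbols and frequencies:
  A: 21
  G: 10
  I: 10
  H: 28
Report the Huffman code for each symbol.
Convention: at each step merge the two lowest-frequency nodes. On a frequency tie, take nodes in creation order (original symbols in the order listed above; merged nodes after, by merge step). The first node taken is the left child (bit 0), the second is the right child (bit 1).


Huffman tree construction:
Step 1: Merge G(10) + I(10) = 20
Step 2: Merge (G+I)(20) + A(21) = 41
Step 3: Merge H(28) + ((G+I)+A)(41) = 69
Read each symbol's code off the tree from the root (left child = 0, right child = 1).

Codes:
  A: 11 (length 2)
  G: 100 (length 3)
  I: 101 (length 3)
  H: 0 (length 1)
Average code length: 130/69 = 1.8841 bits/symbol


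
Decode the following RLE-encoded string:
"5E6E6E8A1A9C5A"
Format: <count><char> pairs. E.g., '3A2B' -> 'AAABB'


Expanding each <count><char> pair:
  5E -> 'EEEEE'
  6E -> 'EEEEEE'
  6E -> 'EEEEEE'
  8A -> 'AAAAAAAA'
  1A -> 'A'
  9C -> 'CCCCCCCCC'
  5A -> 'AAAAA'

Decoded = EEEEEEEEEEEEEEEEEAAAAAAAAACCCCCCCCCAAAAA


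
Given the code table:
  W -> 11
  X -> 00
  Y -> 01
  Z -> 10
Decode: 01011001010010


Decoding:
01 -> Y
01 -> Y
10 -> Z
01 -> Y
01 -> Y
00 -> X
10 -> Z


Result: YYZYYXZ


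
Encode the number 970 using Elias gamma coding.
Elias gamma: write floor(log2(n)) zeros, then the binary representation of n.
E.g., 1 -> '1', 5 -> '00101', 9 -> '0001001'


num_bits = floor(log2(970)) + 1 = 10
leading_zeros = num_bits - 1 = 9
binary(970) = 1111001010

Elias gamma(970) = '000000000' + '1111001010' = 0000000001111001010 (19 bits)


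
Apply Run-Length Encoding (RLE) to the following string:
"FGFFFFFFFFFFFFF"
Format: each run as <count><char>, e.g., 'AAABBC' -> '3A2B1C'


Scanning runs left to right:
  i=0: run of 'F' x 1 -> '1F'
  i=1: run of 'G' x 1 -> '1G'
  i=2: run of 'F' x 13 -> '13F'

RLE = 1F1G13F


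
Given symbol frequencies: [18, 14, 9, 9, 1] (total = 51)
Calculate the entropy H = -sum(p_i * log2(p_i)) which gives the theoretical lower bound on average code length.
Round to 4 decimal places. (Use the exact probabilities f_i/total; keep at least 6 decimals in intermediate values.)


Per-symbol terms -p_i * log2(p_i) with p_i = f_i/51:
  p = 18/51 = 0.352941: log2(p) = -1.502500, -p*log2(p) = 0.530294
  p = 14/51 = 0.274510: log2(p) = -1.865070, -p*log2(p) = 0.511980
  p = 9/51 = 0.176471: log2(p) = -2.502500, -p*log2(p) = 0.441618
  p = 9/51 = 0.176471: log2(p) = -2.502500, -p*log2(p) = 0.441618
  p = 1/51 = 0.019608: log2(p) = -5.672425, -p*log2(p) = 0.111224
H = 0.530294 + 0.511980 + 0.441618 + 0.441618 + 0.111224 = 2.036734

H = 2.0367 bits/symbol


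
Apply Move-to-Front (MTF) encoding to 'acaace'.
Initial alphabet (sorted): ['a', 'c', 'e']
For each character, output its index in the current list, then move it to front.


MTF encoding:
'a': index 0 in ['a', 'c', 'e'] -> ['a', 'c', 'e']
'c': index 1 in ['a', 'c', 'e'] -> ['c', 'a', 'e']
'a': index 1 in ['c', 'a', 'e'] -> ['a', 'c', 'e']
'a': index 0 in ['a', 'c', 'e'] -> ['a', 'c', 'e']
'c': index 1 in ['a', 'c', 'e'] -> ['c', 'a', 'e']
'e': index 2 in ['c', 'a', 'e'] -> ['e', 'c', 'a']


Output: [0, 1, 1, 0, 1, 2]


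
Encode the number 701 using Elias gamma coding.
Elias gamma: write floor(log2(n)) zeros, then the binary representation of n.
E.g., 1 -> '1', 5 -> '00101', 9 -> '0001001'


num_bits = floor(log2(701)) + 1 = 10
leading_zeros = num_bits - 1 = 9
binary(701) = 1010111101

Elias gamma(701) = '000000000' + '1010111101' = 0000000001010111101 (19 bits)


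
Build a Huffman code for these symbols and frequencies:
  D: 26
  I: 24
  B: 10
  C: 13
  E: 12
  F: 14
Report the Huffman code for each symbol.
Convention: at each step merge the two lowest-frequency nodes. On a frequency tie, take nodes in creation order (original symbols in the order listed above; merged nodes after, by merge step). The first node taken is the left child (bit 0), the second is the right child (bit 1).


Huffman tree construction:
Step 1: Merge B(10) + E(12) = 22
Step 2: Merge C(13) + F(14) = 27
Step 3: Merge (B+E)(22) + I(24) = 46
Step 4: Merge D(26) + (C+F)(27) = 53
Step 5: Merge ((B+E)+I)(46) + (D+(C+F))(53) = 99
Read each symbol's code off the tree from the root (left child = 0, right child = 1).

Codes:
  D: 10 (length 2)
  I: 01 (length 2)
  B: 000 (length 3)
  C: 110 (length 3)
  E: 001 (length 3)
  F: 111 (length 3)
Average code length: 247/99 = 2.4949 bits/symbol


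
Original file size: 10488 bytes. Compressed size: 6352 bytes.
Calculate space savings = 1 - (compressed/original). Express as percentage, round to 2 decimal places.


ratio = compressed/original = 6352/10488 = 0.605645
savings = 1 - ratio = 1 - 0.605645 = 0.394355
as a percentage: 0.394355 * 100 = 39.44%

Space savings = 1 - 6352/10488 = 39.44%


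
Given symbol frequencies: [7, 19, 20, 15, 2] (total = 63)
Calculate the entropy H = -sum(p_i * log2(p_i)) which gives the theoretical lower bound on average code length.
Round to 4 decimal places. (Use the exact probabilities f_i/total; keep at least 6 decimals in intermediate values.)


Per-symbol terms -p_i * log2(p_i) with p_i = f_i/63:
  p = 7/63 = 0.111111: log2(p) = -3.169925, -p*log2(p) = 0.352214
  p = 19/63 = 0.301587: log2(p) = -1.729352, -p*log2(p) = 0.521551
  p = 20/63 = 0.317460: log2(p) = -1.655352, -p*log2(p) = 0.525509
  p = 15/63 = 0.238095: log2(p) = -2.070389, -p*log2(p) = 0.492950
  p = 2/63 = 0.031746: log2(p) = -4.977280, -p*log2(p) = 0.158009
H = 0.352214 + 0.521551 + 0.525509 + 0.492950 + 0.158009 = 2.050233

H = 2.0502 bits/symbol


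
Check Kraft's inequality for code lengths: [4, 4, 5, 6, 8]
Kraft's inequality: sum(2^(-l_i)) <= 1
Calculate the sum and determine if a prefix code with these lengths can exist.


Sum = 2^(-4) + 2^(-4) + 2^(-5) + 2^(-6) + 2^(-8)
    = 0.0625 + 0.0625 + 0.03125 + 0.015625 + 0.00390625
    = 45/256 = 0.17578125
Since 0.17578125 <= 1, Kraft's inequality IS satisfied.
A prefix code with these lengths CAN exist.

Kraft sum = 0.17578125. Satisfied.


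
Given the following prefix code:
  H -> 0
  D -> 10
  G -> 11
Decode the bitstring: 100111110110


Decoding step by step:
Bits 10 -> D
Bits 0 -> H
Bits 11 -> G
Bits 11 -> G
Bits 10 -> D
Bits 11 -> G
Bits 0 -> H


Decoded message: DHGGDGH


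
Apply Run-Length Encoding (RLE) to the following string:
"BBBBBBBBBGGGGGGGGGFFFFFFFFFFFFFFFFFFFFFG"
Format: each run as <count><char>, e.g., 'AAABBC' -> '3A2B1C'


Scanning runs left to right:
  i=0: run of 'B' x 9 -> '9B'
  i=9: run of 'G' x 9 -> '9G'
  i=18: run of 'F' x 21 -> '21F'
  i=39: run of 'G' x 1 -> '1G'

RLE = 9B9G21F1G


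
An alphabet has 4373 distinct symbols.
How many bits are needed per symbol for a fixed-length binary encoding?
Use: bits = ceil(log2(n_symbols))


log2(4373) = 12.0944
Bracket: 2^12 = 4096 < 4373 <= 2^13 = 8192
So ceil(log2(4373)) = 13

bits = ceil(log2(4373)) = ceil(12.0944) = 13 bits


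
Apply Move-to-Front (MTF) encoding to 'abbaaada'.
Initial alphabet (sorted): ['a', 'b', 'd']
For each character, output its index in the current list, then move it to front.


MTF encoding:
'a': index 0 in ['a', 'b', 'd'] -> ['a', 'b', 'd']
'b': index 1 in ['a', 'b', 'd'] -> ['b', 'a', 'd']
'b': index 0 in ['b', 'a', 'd'] -> ['b', 'a', 'd']
'a': index 1 in ['b', 'a', 'd'] -> ['a', 'b', 'd']
'a': index 0 in ['a', 'b', 'd'] -> ['a', 'b', 'd']
'a': index 0 in ['a', 'b', 'd'] -> ['a', 'b', 'd']
'd': index 2 in ['a', 'b', 'd'] -> ['d', 'a', 'b']
'a': index 1 in ['d', 'a', 'b'] -> ['a', 'd', 'b']


Output: [0, 1, 0, 1, 0, 0, 2, 1]


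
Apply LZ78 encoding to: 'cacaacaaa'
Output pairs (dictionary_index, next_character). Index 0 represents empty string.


LZ78 encoding steps:
Dictionary: {0: ''}
Step 1: w='' (idx 0), next='c' -> output (0, 'c'), add 'c' as idx 1
Step 2: w='' (idx 0), next='a' -> output (0, 'a'), add 'a' as idx 2
Step 3: w='c' (idx 1), next='a' -> output (1, 'a'), add 'ca' as idx 3
Step 4: w='a' (idx 2), next='c' -> output (2, 'c'), add 'ac' as idx 4
Step 5: w='a' (idx 2), next='a' -> output (2, 'a'), add 'aa' as idx 5
Step 6: w='a' (idx 2), end of input -> output (2, '')


Encoded: [(0, 'c'), (0, 'a'), (1, 'a'), (2, 'c'), (2, 'a'), (2, '')]


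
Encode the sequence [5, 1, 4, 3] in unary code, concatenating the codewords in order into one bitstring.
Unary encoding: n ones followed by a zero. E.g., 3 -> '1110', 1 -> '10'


Encode each number as n ones followed by a terminating 0:
  5 -> 111110 (6 bits)
  1 -> 10 (2 bits)
  4 -> 11110 (5 bits)
  3 -> 1110 (4 bits)
Total length = 6 + 2 + 5 + 4 = 17 bits.

Unary([5, 1, 4, 3]) = 11111010111101110 (17 bits)


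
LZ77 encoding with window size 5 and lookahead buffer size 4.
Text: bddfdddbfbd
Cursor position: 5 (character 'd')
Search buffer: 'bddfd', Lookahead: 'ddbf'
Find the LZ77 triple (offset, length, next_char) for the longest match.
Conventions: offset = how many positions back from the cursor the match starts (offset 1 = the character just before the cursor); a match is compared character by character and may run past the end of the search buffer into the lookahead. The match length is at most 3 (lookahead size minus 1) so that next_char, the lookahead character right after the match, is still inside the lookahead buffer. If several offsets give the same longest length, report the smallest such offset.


Try each offset into the search buffer:
  offset=1 (pos 4, char 'd'): match length 2
  offset=2 (pos 3, char 'f'): match length 0
  offset=3 (pos 2, char 'd'): match length 1
  offset=4 (pos 1, char 'd'): match length 2
  offset=5 (pos 0, char 'b'): match length 0
Longest match has length 2, found at offsets 1, 4; take the smallest, offset 1.
next_char = character at position 5 + 2 = 7 -> 'b'

Best match: offset=1, length=2 (matching 'dd' starting at position 4)
LZ77 triple: (1, 2, 'b')


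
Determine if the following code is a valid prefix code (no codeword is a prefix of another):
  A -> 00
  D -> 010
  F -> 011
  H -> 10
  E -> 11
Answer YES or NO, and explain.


Checking each pair (does one codeword prefix another?):
  A='00' vs D='010': no prefix
  A='00' vs F='011': no prefix
  A='00' vs H='10': no prefix
  A='00' vs E='11': no prefix
  D='010' vs A='00': no prefix
  D='010' vs F='011': no prefix
  D='010' vs H='10': no prefix
  D='010' vs E='11': no prefix
  F='011' vs A='00': no prefix
  F='011' vs D='010': no prefix
  F='011' vs H='10': no prefix
  F='011' vs E='11': no prefix
  H='10' vs A='00': no prefix
  H='10' vs D='010': no prefix
  H='10' vs F='011': no prefix
  H='10' vs E='11': no prefix
  E='11' vs A='00': no prefix
  E='11' vs D='010': no prefix
  E='11' vs F='011': no prefix
  E='11' vs H='10': no prefix
No violation found over all pairs.

YES -- this is a valid prefix code. No codeword is a prefix of any other codeword.


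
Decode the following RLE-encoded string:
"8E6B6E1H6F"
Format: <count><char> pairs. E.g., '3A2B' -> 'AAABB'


Expanding each <count><char> pair:
  8E -> 'EEEEEEEE'
  6B -> 'BBBBBB'
  6E -> 'EEEEEE'
  1H -> 'H'
  6F -> 'FFFFFF'

Decoded = EEEEEEEEBBBBBBEEEEEEHFFFFFF


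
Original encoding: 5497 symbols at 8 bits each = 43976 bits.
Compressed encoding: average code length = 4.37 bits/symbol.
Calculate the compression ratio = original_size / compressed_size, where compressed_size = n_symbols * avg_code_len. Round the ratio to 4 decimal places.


original_size = n_symbols * orig_bits = 5497 * 8 = 43976 bits
compressed_size = n_symbols * avg_code_len = 5497 * 4.37 = 24021.89 bits
ratio = original_size / compressed_size = 43976 / 24021.89 = 1.8307

Compression ratio = 1.8307


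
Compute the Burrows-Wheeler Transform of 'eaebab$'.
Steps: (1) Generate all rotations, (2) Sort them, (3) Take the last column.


Rotations (sorted):
  0: $eaebab -> last char: b
  1: ab$eaeb -> last char: b
  2: aebab$e -> last char: e
  3: b$eaeba -> last char: a
  4: bab$eae -> last char: e
  5: eaebab$ -> last char: $
  6: ebab$ea -> last char: a


BWT = bbeae$a


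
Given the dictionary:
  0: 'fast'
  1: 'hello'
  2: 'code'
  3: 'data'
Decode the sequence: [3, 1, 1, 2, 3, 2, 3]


Look up each index in the dictionary:
  3 -> 'data'
  1 -> 'hello'
  1 -> 'hello'
  2 -> 'code'
  3 -> 'data'
  2 -> 'code'
  3 -> 'data'

Decoded: "data hello hello code data code data"


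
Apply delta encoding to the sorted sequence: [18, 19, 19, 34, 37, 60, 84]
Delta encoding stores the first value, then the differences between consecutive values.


First value: 18
Deltas:
  19 - 18 = 1
  19 - 19 = 0
  34 - 19 = 15
  37 - 34 = 3
  60 - 37 = 23
  84 - 60 = 24


Delta encoded: [18, 1, 0, 15, 3, 23, 24]


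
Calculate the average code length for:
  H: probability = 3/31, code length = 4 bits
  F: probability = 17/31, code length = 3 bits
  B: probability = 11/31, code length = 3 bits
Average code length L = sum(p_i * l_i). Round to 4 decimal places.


Weighted contributions p_i * l_i:
  H: (3/31) * 4 = 12/31
  F: (17/31) * 3 = 51/31
  B: (11/31) * 3 = 33/31
Sum = (12 + 51 + 33)/31 = 96/31

L = 96/31 = 3.0968 bits/symbol


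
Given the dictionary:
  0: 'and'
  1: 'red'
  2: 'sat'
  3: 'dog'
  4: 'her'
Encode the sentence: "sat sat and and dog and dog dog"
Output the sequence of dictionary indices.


Look up each word in the dictionary:
  'sat' -> 2
  'sat' -> 2
  'and' -> 0
  'and' -> 0
  'dog' -> 3
  'and' -> 0
  'dog' -> 3
  'dog' -> 3

Encoded: [2, 2, 0, 0, 3, 0, 3, 3]


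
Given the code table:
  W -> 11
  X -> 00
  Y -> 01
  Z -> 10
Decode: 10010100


Decoding:
10 -> Z
01 -> Y
01 -> Y
00 -> X


Result: ZYYX


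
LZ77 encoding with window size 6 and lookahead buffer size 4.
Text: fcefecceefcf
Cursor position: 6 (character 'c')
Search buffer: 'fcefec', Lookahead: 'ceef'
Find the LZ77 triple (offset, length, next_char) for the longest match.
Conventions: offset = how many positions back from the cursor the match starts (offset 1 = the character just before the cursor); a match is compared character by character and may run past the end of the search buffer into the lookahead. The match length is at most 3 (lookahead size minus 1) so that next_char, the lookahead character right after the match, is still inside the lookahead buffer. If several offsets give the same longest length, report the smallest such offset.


Try each offset into the search buffer:
  offset=1 (pos 5, char 'c'): match length 1
  offset=2 (pos 4, char 'e'): match length 0
  offset=3 (pos 3, char 'f'): match length 0
  offset=4 (pos 2, char 'e'): match length 0
  offset=5 (pos 1, char 'c'): match length 2
  offset=6 (pos 0, char 'f'): match length 0
Longest match has length 2 at offset 5.
next_char = character at position 6 + 2 = 8 -> 'e'

Best match: offset=5, length=2 (matching 'ce' starting at position 1)
LZ77 triple: (5, 2, 'e')


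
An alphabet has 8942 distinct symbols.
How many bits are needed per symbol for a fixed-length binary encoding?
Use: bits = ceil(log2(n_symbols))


log2(8942) = 13.1264
Bracket: 2^13 = 8192 < 8942 <= 2^14 = 16384
So ceil(log2(8942)) = 14

bits = ceil(log2(8942)) = ceil(13.1264) = 14 bits


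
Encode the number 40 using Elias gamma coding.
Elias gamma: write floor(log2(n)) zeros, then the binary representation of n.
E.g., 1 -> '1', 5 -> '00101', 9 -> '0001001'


num_bits = floor(log2(40)) + 1 = 6
leading_zeros = num_bits - 1 = 5
binary(40) = 101000

Elias gamma(40) = '00000' + '101000' = 00000101000 (11 bits)


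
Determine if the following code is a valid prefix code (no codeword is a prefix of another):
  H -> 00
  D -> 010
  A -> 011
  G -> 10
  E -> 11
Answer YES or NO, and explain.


Checking each pair (does one codeword prefix another?):
  H='00' vs D='010': no prefix
  H='00' vs A='011': no prefix
  H='00' vs G='10': no prefix
  H='00' vs E='11': no prefix
  D='010' vs H='00': no prefix
  D='010' vs A='011': no prefix
  D='010' vs G='10': no prefix
  D='010' vs E='11': no prefix
  A='011' vs H='00': no prefix
  A='011' vs D='010': no prefix
  A='011' vs G='10': no prefix
  A='011' vs E='11': no prefix
  G='10' vs H='00': no prefix
  G='10' vs D='010': no prefix
  G='10' vs A='011': no prefix
  G='10' vs E='11': no prefix
  E='11' vs H='00': no prefix
  E='11' vs D='010': no prefix
  E='11' vs A='011': no prefix
  E='11' vs G='10': no prefix
No violation found over all pairs.

YES -- this is a valid prefix code. No codeword is a prefix of any other codeword.


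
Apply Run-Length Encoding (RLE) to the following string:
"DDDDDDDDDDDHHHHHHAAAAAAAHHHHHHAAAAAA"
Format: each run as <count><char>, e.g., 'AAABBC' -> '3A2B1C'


Scanning runs left to right:
  i=0: run of 'D' x 11 -> '11D'
  i=11: run of 'H' x 6 -> '6H'
  i=17: run of 'A' x 7 -> '7A'
  i=24: run of 'H' x 6 -> '6H'
  i=30: run of 'A' x 6 -> '6A'

RLE = 11D6H7A6H6A


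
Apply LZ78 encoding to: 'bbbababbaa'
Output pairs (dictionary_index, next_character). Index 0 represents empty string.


LZ78 encoding steps:
Dictionary: {0: ''}
Step 1: w='' (idx 0), next='b' -> output (0, 'b'), add 'b' as idx 1
Step 2: w='b' (idx 1), next='b' -> output (1, 'b'), add 'bb' as idx 2
Step 3: w='' (idx 0), next='a' -> output (0, 'a'), add 'a' as idx 3
Step 4: w='b' (idx 1), next='a' -> output (1, 'a'), add 'ba' as idx 4
Step 5: w='bb' (idx 2), next='a' -> output (2, 'a'), add 'bba' as idx 5
Step 6: w='a' (idx 3), end of input -> output (3, '')


Encoded: [(0, 'b'), (1, 'b'), (0, 'a'), (1, 'a'), (2, 'a'), (3, '')]


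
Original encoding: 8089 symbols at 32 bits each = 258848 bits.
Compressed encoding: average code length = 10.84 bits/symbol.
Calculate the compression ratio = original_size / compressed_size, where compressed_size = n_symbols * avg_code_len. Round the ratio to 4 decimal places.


original_size = n_symbols * orig_bits = 8089 * 32 = 258848 bits
compressed_size = n_symbols * avg_code_len = 8089 * 10.84 = 87684.76 bits
ratio = original_size / compressed_size = 258848 / 87684.76 = 2.952

Compression ratio = 2.952


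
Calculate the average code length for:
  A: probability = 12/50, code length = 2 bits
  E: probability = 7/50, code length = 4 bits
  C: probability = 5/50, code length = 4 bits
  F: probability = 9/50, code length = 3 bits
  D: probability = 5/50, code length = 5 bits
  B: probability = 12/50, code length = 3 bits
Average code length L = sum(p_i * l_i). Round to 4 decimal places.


Weighted contributions p_i * l_i:
  A: (12/50) * 2 = 24/50
  E: (7/50) * 4 = 28/50
  C: (5/50) * 4 = 20/50
  F: (9/50) * 3 = 27/50
  D: (5/50) * 5 = 25/50
  B: (12/50) * 3 = 36/50
Sum = (24 + 28 + 20 + 27 + 25 + 36)/50 = 160/50

L = 160/50 = 3.2000 bits/symbol


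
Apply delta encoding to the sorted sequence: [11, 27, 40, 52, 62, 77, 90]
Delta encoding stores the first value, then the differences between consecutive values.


First value: 11
Deltas:
  27 - 11 = 16
  40 - 27 = 13
  52 - 40 = 12
  62 - 52 = 10
  77 - 62 = 15
  90 - 77 = 13


Delta encoded: [11, 16, 13, 12, 10, 15, 13]


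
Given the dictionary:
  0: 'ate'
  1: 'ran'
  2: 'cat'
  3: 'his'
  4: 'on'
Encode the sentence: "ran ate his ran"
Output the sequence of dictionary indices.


Look up each word in the dictionary:
  'ran' -> 1
  'ate' -> 0
  'his' -> 3
  'ran' -> 1

Encoded: [1, 0, 3, 1]


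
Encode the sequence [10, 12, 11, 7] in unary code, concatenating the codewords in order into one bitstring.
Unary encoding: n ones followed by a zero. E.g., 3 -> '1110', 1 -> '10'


Encode each number as n ones followed by a terminating 0:
  10 -> 11111111110 (11 bits)
  12 -> 1111111111110 (13 bits)
  11 -> 111111111110 (12 bits)
  7 -> 11111110 (8 bits)
Total length = 11 + 13 + 12 + 8 = 44 bits.

Unary([10, 12, 11, 7]) = 11111111110111111111111011111111111011111110 (44 bits)


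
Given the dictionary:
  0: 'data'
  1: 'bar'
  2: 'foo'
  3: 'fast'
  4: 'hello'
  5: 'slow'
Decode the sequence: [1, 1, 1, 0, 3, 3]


Look up each index in the dictionary:
  1 -> 'bar'
  1 -> 'bar'
  1 -> 'bar'
  0 -> 'data'
  3 -> 'fast'
  3 -> 'fast'

Decoded: "bar bar bar data fast fast"


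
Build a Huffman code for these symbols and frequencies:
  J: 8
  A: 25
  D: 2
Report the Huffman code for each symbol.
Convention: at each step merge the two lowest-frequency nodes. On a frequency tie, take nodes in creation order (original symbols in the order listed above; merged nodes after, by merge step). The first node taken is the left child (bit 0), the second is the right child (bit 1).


Huffman tree construction:
Step 1: Merge D(2) + J(8) = 10
Step 2: Merge (D+J)(10) + A(25) = 35
Read each symbol's code off the tree from the root (left child = 0, right child = 1).

Codes:
  J: 01 (length 2)
  A: 1 (length 1)
  D: 00 (length 2)
Average code length: 45/35 = 1.2857 bits/symbol


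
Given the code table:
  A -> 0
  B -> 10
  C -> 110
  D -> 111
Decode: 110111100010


Decoding:
110 -> C
111 -> D
10 -> B
0 -> A
0 -> A
10 -> B


Result: CDBAAB


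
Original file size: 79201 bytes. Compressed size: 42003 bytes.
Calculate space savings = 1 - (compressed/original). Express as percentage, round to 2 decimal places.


ratio = compressed/original = 42003/79201 = 0.530334
savings = 1 - ratio = 1 - 0.530334 = 0.469666
as a percentage: 0.469666 * 100 = 46.97%

Space savings = 1 - 42003/79201 = 46.97%


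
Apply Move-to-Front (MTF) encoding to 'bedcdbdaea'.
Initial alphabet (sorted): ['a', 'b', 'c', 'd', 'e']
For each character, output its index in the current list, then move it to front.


MTF encoding:
'b': index 1 in ['a', 'b', 'c', 'd', 'e'] -> ['b', 'a', 'c', 'd', 'e']
'e': index 4 in ['b', 'a', 'c', 'd', 'e'] -> ['e', 'b', 'a', 'c', 'd']
'd': index 4 in ['e', 'b', 'a', 'c', 'd'] -> ['d', 'e', 'b', 'a', 'c']
'c': index 4 in ['d', 'e', 'b', 'a', 'c'] -> ['c', 'd', 'e', 'b', 'a']
'd': index 1 in ['c', 'd', 'e', 'b', 'a'] -> ['d', 'c', 'e', 'b', 'a']
'b': index 3 in ['d', 'c', 'e', 'b', 'a'] -> ['b', 'd', 'c', 'e', 'a']
'd': index 1 in ['b', 'd', 'c', 'e', 'a'] -> ['d', 'b', 'c', 'e', 'a']
'a': index 4 in ['d', 'b', 'c', 'e', 'a'] -> ['a', 'd', 'b', 'c', 'e']
'e': index 4 in ['a', 'd', 'b', 'c', 'e'] -> ['e', 'a', 'd', 'b', 'c']
'a': index 1 in ['e', 'a', 'd', 'b', 'c'] -> ['a', 'e', 'd', 'b', 'c']


Output: [1, 4, 4, 4, 1, 3, 1, 4, 4, 1]


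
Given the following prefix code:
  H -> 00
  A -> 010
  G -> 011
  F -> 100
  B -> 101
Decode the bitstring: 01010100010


Decoding step by step:
Bits 010 -> A
Bits 101 -> B
Bits 00 -> H
Bits 010 -> A


Decoded message: ABHA


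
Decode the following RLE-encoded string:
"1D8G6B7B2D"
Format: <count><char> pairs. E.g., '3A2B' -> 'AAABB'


Expanding each <count><char> pair:
  1D -> 'D'
  8G -> 'GGGGGGGG'
  6B -> 'BBBBBB'
  7B -> 'BBBBBBB'
  2D -> 'DD'

Decoded = DGGGGGGGGBBBBBBBBBBBBBDD


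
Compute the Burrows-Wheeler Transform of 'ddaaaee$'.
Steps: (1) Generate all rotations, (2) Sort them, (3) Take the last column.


Rotations (sorted):
  0: $ddaaaee -> last char: e
  1: aaaee$dd -> last char: d
  2: aaee$dda -> last char: a
  3: aee$ddaa -> last char: a
  4: daaaee$d -> last char: d
  5: ddaaaee$ -> last char: $
  6: e$ddaaae -> last char: e
  7: ee$ddaaa -> last char: a


BWT = edaad$ea


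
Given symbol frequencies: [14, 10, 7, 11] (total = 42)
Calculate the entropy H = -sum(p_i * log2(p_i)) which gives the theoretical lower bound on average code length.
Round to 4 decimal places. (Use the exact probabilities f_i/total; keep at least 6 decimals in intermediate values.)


Per-symbol terms -p_i * log2(p_i) with p_i = f_i/42:
  p = 14/42 = 0.333333: log2(p) = -1.584963, -p*log2(p) = 0.528321
  p = 10/42 = 0.238095: log2(p) = -2.070389, -p*log2(p) = 0.492950
  p = 7/42 = 0.166667: log2(p) = -2.584963, -p*log2(p) = 0.430827
  p = 11/42 = 0.261905: log2(p) = -1.932886, -p*log2(p) = 0.506232
H = 0.528321 + 0.492950 + 0.430827 + 0.506232 = 1.958330

H = 1.9583 bits/symbol


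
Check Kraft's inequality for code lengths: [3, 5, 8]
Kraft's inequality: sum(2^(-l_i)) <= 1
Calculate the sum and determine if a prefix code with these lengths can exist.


Sum = 2^(-3) + 2^(-5) + 2^(-8)
    = 0.125 + 0.03125 + 0.00390625
    = 41/256 = 0.16015625
Since 0.16015625 <= 1, Kraft's inequality IS satisfied.
A prefix code with these lengths CAN exist.

Kraft sum = 0.16015625. Satisfied.


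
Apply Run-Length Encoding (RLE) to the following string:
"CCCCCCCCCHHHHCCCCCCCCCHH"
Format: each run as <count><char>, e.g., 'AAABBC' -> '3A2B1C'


Scanning runs left to right:
  i=0: run of 'C' x 9 -> '9C'
  i=9: run of 'H' x 4 -> '4H'
  i=13: run of 'C' x 9 -> '9C'
  i=22: run of 'H' x 2 -> '2H'

RLE = 9C4H9C2H


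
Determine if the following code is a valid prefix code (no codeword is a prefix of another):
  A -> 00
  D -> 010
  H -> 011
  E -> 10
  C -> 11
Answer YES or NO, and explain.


Checking each pair (does one codeword prefix another?):
  A='00' vs D='010': no prefix
  A='00' vs H='011': no prefix
  A='00' vs E='10': no prefix
  A='00' vs C='11': no prefix
  D='010' vs A='00': no prefix
  D='010' vs H='011': no prefix
  D='010' vs E='10': no prefix
  D='010' vs C='11': no prefix
  H='011' vs A='00': no prefix
  H='011' vs D='010': no prefix
  H='011' vs E='10': no prefix
  H='011' vs C='11': no prefix
  E='10' vs A='00': no prefix
  E='10' vs D='010': no prefix
  E='10' vs H='011': no prefix
  E='10' vs C='11': no prefix
  C='11' vs A='00': no prefix
  C='11' vs D='010': no prefix
  C='11' vs H='011': no prefix
  C='11' vs E='10': no prefix
No violation found over all pairs.

YES -- this is a valid prefix code. No codeword is a prefix of any other codeword.


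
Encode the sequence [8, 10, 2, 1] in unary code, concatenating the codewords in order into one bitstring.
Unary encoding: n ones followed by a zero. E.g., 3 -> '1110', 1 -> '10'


Encode each number as n ones followed by a terminating 0:
  8 -> 111111110 (9 bits)
  10 -> 11111111110 (11 bits)
  2 -> 110 (3 bits)
  1 -> 10 (2 bits)
Total length = 9 + 11 + 3 + 2 = 25 bits.

Unary([8, 10, 2, 1]) = 1111111101111111111011010 (25 bits)


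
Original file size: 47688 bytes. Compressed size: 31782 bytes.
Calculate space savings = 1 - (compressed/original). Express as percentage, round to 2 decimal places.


ratio = compressed/original = 31782/47688 = 0.666457
savings = 1 - ratio = 1 - 0.666457 = 0.333543
as a percentage: 0.333543 * 100 = 33.35%

Space savings = 1 - 31782/47688 = 33.35%


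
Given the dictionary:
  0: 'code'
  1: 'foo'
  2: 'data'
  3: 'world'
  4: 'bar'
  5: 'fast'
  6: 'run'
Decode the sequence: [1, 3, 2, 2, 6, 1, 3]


Look up each index in the dictionary:
  1 -> 'foo'
  3 -> 'world'
  2 -> 'data'
  2 -> 'data'
  6 -> 'run'
  1 -> 'foo'
  3 -> 'world'

Decoded: "foo world data data run foo world"


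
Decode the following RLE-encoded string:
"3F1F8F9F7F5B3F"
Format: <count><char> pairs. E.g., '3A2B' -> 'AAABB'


Expanding each <count><char> pair:
  3F -> 'FFF'
  1F -> 'F'
  8F -> 'FFFFFFFF'
  9F -> 'FFFFFFFFF'
  7F -> 'FFFFFFF'
  5B -> 'BBBBB'
  3F -> 'FFF'

Decoded = FFFFFFFFFFFFFFFFFFFFFFFFFFFFBBBBBFFF


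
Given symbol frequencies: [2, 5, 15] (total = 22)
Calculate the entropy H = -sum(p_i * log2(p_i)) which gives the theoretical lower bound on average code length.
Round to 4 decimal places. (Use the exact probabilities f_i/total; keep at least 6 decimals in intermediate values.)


Per-symbol terms -p_i * log2(p_i) with p_i = f_i/22:
  p = 2/22 = 0.090909: log2(p) = -3.459432, -p*log2(p) = 0.314494
  p = 5/22 = 0.227273: log2(p) = -2.137504, -p*log2(p) = 0.485796
  p = 15/22 = 0.681818: log2(p) = -0.552541, -p*log2(p) = 0.376733
H = 0.314494 + 0.485796 + 0.376733 = 1.177023

H = 1.177 bits/symbol


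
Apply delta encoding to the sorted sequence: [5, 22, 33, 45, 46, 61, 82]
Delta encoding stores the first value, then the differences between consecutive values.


First value: 5
Deltas:
  22 - 5 = 17
  33 - 22 = 11
  45 - 33 = 12
  46 - 45 = 1
  61 - 46 = 15
  82 - 61 = 21


Delta encoded: [5, 17, 11, 12, 1, 15, 21]


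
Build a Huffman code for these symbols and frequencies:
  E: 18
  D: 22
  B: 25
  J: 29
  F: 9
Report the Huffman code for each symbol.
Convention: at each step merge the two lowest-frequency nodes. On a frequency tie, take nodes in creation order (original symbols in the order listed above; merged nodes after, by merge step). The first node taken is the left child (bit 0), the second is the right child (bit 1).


Huffman tree construction:
Step 1: Merge F(9) + E(18) = 27
Step 2: Merge D(22) + B(25) = 47
Step 3: Merge (F+E)(27) + J(29) = 56
Step 4: Merge (D+B)(47) + ((F+E)+J)(56) = 103
Read each symbol's code off the tree from the root (left child = 0, right child = 1).

Codes:
  E: 101 (length 3)
  D: 00 (length 2)
  B: 01 (length 2)
  J: 11 (length 2)
  F: 100 (length 3)
Average code length: 233/103 = 2.2621 bits/symbol


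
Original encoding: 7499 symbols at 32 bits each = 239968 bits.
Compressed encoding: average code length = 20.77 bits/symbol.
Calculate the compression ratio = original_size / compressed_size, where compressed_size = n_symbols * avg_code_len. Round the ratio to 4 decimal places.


original_size = n_symbols * orig_bits = 7499 * 32 = 239968 bits
compressed_size = n_symbols * avg_code_len = 7499 * 20.77 = 155754.23 bits
ratio = original_size / compressed_size = 239968 / 155754.23 = 1.5407

Compression ratio = 1.5407


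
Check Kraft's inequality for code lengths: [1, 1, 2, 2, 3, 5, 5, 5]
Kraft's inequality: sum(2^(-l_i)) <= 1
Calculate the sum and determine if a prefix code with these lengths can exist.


Sum = 2^(-1) + 2^(-1) + 2^(-2) + 2^(-2) + 2^(-3) + 2^(-5) + 2^(-5) + 2^(-5)
    = 0.5 + 0.5 + 0.25 + 0.25 + 0.125 + 0.03125 + 0.03125 + 0.03125
    = 55/32 = 1.71875
Since 1.71875 > 1, Kraft's inequality is NOT satisfied.
A prefix code with these lengths CANNOT exist.

Kraft sum = 1.71875. Not satisfied.


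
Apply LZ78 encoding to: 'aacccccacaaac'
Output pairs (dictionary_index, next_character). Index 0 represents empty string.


LZ78 encoding steps:
Dictionary: {0: ''}
Step 1: w='' (idx 0), next='a' -> output (0, 'a'), add 'a' as idx 1
Step 2: w='a' (idx 1), next='c' -> output (1, 'c'), add 'ac' as idx 2
Step 3: w='' (idx 0), next='c' -> output (0, 'c'), add 'c' as idx 3
Step 4: w='c' (idx 3), next='c' -> output (3, 'c'), add 'cc' as idx 4
Step 5: w='c' (idx 3), next='a' -> output (3, 'a'), add 'ca' as idx 5
Step 6: w='ca' (idx 5), next='a' -> output (5, 'a'), add 'caa' as idx 6
Step 7: w='ac' (idx 2), end of input -> output (2, '')


Encoded: [(0, 'a'), (1, 'c'), (0, 'c'), (3, 'c'), (3, 'a'), (5, 'a'), (2, '')]


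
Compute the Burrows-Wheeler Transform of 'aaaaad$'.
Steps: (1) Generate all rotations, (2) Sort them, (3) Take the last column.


Rotations (sorted):
  0: $aaaaad -> last char: d
  1: aaaaad$ -> last char: $
  2: aaaad$a -> last char: a
  3: aaad$aa -> last char: a
  4: aad$aaa -> last char: a
  5: ad$aaaa -> last char: a
  6: d$aaaaa -> last char: a


BWT = d$aaaaa


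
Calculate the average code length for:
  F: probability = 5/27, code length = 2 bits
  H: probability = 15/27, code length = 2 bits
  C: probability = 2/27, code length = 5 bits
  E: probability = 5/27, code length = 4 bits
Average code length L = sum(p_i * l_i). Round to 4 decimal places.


Weighted contributions p_i * l_i:
  F: (5/27) * 2 = 10/27
  H: (15/27) * 2 = 30/27
  C: (2/27) * 5 = 10/27
  E: (5/27) * 4 = 20/27
Sum = (10 + 30 + 10 + 20)/27 = 70/27

L = 70/27 = 2.5926 bits/symbol


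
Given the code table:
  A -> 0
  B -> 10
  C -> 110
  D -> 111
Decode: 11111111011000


Decoding:
111 -> D
111 -> D
110 -> C
110 -> C
0 -> A
0 -> A


Result: DDCCAA


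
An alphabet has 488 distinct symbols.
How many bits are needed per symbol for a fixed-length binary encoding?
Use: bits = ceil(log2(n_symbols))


log2(488) = 8.9307
Bracket: 2^8 = 256 < 488 <= 2^9 = 512
So ceil(log2(488)) = 9

bits = ceil(log2(488)) = ceil(8.9307) = 9 bits
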